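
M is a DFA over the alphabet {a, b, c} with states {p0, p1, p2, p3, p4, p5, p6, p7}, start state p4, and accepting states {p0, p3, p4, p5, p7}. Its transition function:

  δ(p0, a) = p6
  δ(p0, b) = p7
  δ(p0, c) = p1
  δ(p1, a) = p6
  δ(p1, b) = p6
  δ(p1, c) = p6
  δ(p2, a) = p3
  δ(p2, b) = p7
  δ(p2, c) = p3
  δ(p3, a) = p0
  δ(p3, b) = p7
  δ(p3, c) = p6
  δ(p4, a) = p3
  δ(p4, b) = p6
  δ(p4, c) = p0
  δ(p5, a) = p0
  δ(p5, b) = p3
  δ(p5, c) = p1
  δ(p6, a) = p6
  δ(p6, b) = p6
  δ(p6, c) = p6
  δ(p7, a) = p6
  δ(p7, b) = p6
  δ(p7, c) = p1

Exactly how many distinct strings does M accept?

7

The useful subgraph on states {p0, p3, p4, p7} is acyclic, so L(M) is finite; the longest accepting path visits 4 useful states, giving maximum string length 3.
Counting accepting paths from p4 by length: 1 of length 0, 2 of length 1, 3 of length 2, 1 of length 3. Total 7.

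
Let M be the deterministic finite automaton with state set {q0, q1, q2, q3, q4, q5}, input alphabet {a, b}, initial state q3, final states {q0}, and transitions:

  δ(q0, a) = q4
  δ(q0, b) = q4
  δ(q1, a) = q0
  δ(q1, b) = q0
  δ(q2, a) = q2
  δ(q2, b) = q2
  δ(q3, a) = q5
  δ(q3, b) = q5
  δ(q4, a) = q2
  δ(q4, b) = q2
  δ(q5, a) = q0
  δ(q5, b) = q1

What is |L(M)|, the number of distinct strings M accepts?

The useful subgraph on states {q0, q1, q3, q5} is acyclic, so L(M) is finite; the longest accepting path visits 4 useful states, giving maximum string length 3.
Counting accepting paths from q3 by length: 2 of length 2, 4 of length 3. Total 6.

6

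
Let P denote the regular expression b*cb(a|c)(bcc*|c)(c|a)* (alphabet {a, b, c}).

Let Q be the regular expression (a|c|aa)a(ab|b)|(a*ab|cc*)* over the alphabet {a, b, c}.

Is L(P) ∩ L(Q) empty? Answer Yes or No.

Converting the expression P to a DFA (subset construction, then merging equivalent states) gives the minimal DFA with states {p0, p1, p2, p3, p4, p5, p6}, start state p0, accepting states {p6} and transitions p0: a→p1, b→p0, c→p2; p1: a→p1, b→p1, c→p1; p2: a→p1, b→p3, c→p1; p3: a→p4, b→p1, c→p4; p4: a→p1, b→p5, c→p6; p5: a→p1, b→p1, c→p6; p6: a→p6, b→p1, c→p6.
Converting the expression Q to a DFA (subset construction, then merging equivalent states) gives the minimal DFA with states {q0, q1, q2}, start state q0, accepting states {q0} and transitions q0: a→q1, b→q2, c→q0; q1: a→q1, b→q0, c→q2; q2: a→q2, b→q2, c→q2.
Exploring the product automaton P × Q from the start pair (p0, q0), following both machines on each input symbol, reaches 11 state pairs: (p0, q0), (p1, q1), (p0, q2), (p2, q0), (p1, q0), (p1, q2), (p2, q2), (p3, q2), (p4, q2), (p5, q2), (p6, q2).
P accepts in {p6} and Q accepts in {q0}; no reachable pair has both components accepting, so no string drives both machines to acceptance simultaneously and L(P) ∩ L(Q) = ∅.
So no string is accepted by both, and the intersection is empty.

Yes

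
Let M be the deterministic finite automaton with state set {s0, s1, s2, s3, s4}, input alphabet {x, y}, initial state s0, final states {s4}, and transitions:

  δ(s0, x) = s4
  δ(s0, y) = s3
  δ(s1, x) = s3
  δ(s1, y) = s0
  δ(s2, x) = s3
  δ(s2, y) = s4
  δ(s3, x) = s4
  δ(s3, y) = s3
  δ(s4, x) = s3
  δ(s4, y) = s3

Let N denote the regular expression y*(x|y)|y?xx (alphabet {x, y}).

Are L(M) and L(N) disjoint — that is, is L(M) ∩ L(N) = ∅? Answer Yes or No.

No

The string x is accepted by both M and N.
Hence L(M) ∩ L(N) ≠ ∅.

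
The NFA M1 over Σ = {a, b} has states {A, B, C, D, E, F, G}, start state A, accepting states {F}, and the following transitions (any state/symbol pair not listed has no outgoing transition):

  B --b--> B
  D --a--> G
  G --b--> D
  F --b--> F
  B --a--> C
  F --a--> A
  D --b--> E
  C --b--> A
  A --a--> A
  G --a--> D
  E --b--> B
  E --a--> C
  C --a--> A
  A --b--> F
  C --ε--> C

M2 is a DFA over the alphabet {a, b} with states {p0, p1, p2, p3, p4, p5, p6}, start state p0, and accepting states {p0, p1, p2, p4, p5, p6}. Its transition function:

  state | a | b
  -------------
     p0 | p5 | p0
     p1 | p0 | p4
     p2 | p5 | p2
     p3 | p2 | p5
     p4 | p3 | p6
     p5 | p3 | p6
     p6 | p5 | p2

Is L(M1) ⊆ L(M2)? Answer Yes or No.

Exploring the product automaton M1 × M2 from the start pair (A, p0), following both machines on each input symbol, reaches 8 state pairs: (A, p0), (A, p5), (F, p0), (A, p3), (F, p6), (A, p2), (F, p5), (F, p2).
M1 accepts in {F} and M2 accepts in {p0, p1, p2, p4, p5, p6}. The reachable pairs whose M1-component is accepting are (F, p0), (F, p6), (F, p5), (F, p2); in each of them the M2-component is accepting too, so the product for L(M1) \ L(M2) (M1-component accepting, M2-component rejecting) has no reachable accepting pair and the difference is empty.
Hence every string in L(M1) is also in L(M2).

Yes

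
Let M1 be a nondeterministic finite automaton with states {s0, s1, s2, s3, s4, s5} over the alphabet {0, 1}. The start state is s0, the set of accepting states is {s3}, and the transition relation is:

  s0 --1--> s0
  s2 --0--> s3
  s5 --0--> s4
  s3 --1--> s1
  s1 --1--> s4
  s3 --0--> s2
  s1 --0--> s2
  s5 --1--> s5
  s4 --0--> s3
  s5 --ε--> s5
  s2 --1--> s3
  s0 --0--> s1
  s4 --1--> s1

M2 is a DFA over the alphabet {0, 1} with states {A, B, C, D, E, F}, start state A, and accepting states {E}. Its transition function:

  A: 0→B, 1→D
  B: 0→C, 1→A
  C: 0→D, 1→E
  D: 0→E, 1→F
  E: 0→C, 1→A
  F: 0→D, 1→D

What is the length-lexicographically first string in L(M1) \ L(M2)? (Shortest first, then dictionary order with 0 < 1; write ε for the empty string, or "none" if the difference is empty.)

The string 000 is accepted by M1 but not by M2.
No shorter string lies in the difference, and 000 is the lexicographically first length-3 string in L(M1) \ L(M2).

000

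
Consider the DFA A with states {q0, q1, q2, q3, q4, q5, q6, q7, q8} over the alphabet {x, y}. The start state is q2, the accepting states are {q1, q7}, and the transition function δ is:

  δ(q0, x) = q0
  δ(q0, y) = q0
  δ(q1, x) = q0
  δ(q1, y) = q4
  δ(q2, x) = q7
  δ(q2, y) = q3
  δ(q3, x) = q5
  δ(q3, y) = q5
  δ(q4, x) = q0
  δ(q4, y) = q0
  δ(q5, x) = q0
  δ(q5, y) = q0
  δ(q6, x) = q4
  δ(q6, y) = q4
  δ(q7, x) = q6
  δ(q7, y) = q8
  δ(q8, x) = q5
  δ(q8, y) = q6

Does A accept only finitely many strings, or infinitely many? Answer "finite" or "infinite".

The useful states (reachable from q2 and able to reach an accepting state) are {q2, q7}.
Restricted to these states the transition graph has no cycle, so every accepting path has bounded length and L is finite.

finite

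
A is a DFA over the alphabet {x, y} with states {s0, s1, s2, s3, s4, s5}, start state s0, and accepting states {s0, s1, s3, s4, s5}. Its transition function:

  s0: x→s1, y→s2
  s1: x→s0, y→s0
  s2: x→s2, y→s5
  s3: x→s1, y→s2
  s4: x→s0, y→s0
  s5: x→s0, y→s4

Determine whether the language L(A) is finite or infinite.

State s0 is reachable from the start and can reach an accepting state, and it lies on the cycle s0 → s1 → s0.
Traversing that cycle any number of times yields accepted strings of unbounded length, so the language is infinite.

infinite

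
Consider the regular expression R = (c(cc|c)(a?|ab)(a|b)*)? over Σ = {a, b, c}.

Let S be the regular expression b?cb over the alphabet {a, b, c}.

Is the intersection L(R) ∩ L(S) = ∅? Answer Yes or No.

Converting the expression R to a DFA (subset construction, then merging equivalent states) gives the minimal DFA with states {r0, r1, r2, r3, r4}, start state r0, accepting states {r0, r3, r4} and transitions r0: a→r1, b→r1, c→r2; r1: a→r1, b→r1, c→r1; r2: a→r1, b→r1, c→r3; r3: a→r4, b→r4, c→r4; r4: a→r4, b→r4, c→r1.
Converting the expression S to a DFA (subset construction, then merging equivalent states) gives the minimal DFA with states {s0, s1, s2, s3, s4}, start state s0, accepting states {s4} and transitions s0: a→s1, b→s2, c→s3; s1: a→s1, b→s1, c→s1; s2: a→s1, b→s1, c→s3; s3: a→s1, b→s4, c→s1; s4: a→s1, b→s1, c→s1.
Exploring the product automaton R × S from the start pair (r0, s0), following both machines on each input symbol, reaches 8 state pairs: (r0, s0), (r1, s1), (r1, s2), (r2, s3), (r1, s3), (r1, s4), (r3, s1), (r4, s1).
R accepts in {r0, r3, r4} and S accepts in {s4}; no reachable pair has both components accepting, so no string drives both machines to acceptance simultaneously and L(R) ∩ L(S) = ∅.
So no string is accepted by both, and the intersection is empty.

Yes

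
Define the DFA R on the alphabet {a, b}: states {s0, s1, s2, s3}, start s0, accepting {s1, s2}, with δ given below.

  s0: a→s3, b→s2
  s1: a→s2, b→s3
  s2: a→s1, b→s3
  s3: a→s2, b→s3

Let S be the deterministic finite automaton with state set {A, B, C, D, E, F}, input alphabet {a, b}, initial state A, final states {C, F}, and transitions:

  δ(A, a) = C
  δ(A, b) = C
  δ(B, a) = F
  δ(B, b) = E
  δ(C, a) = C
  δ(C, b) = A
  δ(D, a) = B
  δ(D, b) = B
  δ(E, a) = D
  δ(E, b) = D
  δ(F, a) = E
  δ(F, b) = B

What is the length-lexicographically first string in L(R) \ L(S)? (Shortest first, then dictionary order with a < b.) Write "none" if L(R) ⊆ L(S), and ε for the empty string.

none

Exploring the product automaton R × S from the start pair (s0, A), following both machines on each input symbol, reaches 5 state pairs: (s0, A), (s3, C), (s2, C), (s3, A), (s1, C).
R accepts in {s1, s2} and S accepts in {C, F}. The reachable pairs whose R-component is accepting are (s2, C), (s1, C); in each of them the S-component is accepting too, so the product for L(R) \ L(S) (R-component accepting, S-component rejecting) has no reachable accepting pair and the difference is empty.
So every string accepted by R is also accepted by S: L(R) \ L(S) = ∅ and there is no such string.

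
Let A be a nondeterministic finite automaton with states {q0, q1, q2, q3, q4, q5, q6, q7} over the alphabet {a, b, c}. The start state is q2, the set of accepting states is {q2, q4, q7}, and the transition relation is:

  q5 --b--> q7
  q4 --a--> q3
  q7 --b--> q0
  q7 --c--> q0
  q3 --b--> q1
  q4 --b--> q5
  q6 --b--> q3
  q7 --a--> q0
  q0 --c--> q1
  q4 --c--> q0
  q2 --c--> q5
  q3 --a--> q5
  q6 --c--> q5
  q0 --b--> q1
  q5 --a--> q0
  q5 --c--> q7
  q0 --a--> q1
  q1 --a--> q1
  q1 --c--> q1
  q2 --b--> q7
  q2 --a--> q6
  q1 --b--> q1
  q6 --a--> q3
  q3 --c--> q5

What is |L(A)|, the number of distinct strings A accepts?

14

The useful subgraph on states {q2, q3, q5, q6, q7} is acyclic, so L(A) is finite; the longest accepting path visits 5 useful states, giving maximum string length 4.
Counting accepting paths from q2 by length: 1 of length 0, 1 of length 1, 2 of length 2, 2 of length 3, 8 of length 4. Total 14.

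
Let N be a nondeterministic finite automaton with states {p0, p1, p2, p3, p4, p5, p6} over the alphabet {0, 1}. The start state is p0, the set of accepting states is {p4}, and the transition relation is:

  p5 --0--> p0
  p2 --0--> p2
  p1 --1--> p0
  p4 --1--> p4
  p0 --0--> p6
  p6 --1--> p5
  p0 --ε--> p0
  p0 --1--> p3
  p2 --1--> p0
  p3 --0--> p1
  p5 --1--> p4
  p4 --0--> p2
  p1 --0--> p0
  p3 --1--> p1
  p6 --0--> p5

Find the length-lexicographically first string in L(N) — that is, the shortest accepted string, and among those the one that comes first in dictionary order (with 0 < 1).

A breadth-first search from p0 reaches an accepting state first via the path p0 → p6 → p5 → p4 on input 001.
No string of length < 3 is accepted (BFS exhausts all shorter strings without reaching an accepting state), and 001 is the lexicographically least accepting string of length 3.

001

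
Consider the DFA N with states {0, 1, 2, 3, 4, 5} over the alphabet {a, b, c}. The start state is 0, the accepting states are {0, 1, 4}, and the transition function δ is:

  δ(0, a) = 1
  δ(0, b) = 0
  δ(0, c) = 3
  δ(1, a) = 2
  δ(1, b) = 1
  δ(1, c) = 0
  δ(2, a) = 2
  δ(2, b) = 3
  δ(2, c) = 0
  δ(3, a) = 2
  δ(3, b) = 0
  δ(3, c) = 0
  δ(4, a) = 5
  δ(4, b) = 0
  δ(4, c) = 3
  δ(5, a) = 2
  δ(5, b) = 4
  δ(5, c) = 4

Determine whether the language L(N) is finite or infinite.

State 0 is reachable from the start and can reach an accepting state, and it lies on the cycle 0 → 0.
Traversing that cycle any number of times yields accepted strings of unbounded length, so the language is infinite.

infinite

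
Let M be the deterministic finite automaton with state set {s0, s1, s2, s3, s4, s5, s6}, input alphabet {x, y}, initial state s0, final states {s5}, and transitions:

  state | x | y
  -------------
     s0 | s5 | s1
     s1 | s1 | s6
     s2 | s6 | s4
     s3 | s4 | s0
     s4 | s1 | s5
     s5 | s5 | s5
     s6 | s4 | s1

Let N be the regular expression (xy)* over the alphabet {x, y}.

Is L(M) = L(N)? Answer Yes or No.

The string x is accepted by M but rejected by N.
So L(M) ≠ L(N).

No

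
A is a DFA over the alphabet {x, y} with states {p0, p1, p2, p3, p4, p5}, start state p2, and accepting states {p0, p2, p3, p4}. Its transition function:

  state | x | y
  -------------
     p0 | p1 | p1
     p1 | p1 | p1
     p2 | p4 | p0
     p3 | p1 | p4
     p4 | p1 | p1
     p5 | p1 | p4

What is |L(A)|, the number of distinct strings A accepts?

3

The useful subgraph on states {p0, p2, p4} is acyclic, so L(A) is finite; the longest accepting path visits 2 useful states, giving maximum string length 1.
Counting accepting paths from p2 by length: 1 of length 0, 2 of length 1. Total 3.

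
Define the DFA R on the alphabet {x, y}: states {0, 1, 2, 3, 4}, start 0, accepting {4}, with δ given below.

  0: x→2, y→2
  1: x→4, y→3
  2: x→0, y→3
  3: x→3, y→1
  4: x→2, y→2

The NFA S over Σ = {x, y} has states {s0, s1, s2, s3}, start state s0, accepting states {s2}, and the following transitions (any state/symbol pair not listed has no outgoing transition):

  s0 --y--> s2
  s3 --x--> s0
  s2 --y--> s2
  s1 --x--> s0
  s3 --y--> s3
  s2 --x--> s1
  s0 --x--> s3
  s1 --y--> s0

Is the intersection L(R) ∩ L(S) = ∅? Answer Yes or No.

Yes

Exploring the product automaton R × S from the start pair (0, s0), following both machines on each input symbol, reaches 16 state pairs: (0, s0), (2, s3), (2, s2), (3, s3), (0, s1), (3, s2), (3, s0), (1, s3), (2, s0), (3, s1), (1, s2), (4, s0), (0, s3), (1, s0), (4, s1), (4, s3).
R accepts in {4} and S accepts in {s2}; no reachable pair has both components accepting, so no string drives both machines to acceptance simultaneously and L(R) ∩ L(S) = ∅.
So no string is accepted by both, and the intersection is empty.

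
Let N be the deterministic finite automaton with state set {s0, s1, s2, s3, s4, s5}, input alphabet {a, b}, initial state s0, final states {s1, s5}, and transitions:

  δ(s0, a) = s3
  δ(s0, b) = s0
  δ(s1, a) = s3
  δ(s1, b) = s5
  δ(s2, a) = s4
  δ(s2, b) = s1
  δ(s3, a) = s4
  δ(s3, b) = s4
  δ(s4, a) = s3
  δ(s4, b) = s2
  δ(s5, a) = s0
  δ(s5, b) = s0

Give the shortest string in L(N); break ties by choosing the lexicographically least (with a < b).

aabb

A breadth-first search from s0 reaches an accepting state first via the path s0 → s3 → s4 → s2 → s1 on input aabb.
No string of length < 4 is accepted (BFS exhausts all shorter strings without reaching an accepting state), and aabb is the lexicographically least accepting string of length 4.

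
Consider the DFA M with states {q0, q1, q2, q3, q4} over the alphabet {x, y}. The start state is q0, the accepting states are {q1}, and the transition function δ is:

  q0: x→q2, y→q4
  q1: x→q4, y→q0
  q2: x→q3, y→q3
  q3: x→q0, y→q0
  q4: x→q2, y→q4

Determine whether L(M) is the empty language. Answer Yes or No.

The states reachable from the start state are {q0, q2, q3, q4}.
None of the accepting states {q1} is reachable, so no string is accepted and L(M) = ∅.

Yes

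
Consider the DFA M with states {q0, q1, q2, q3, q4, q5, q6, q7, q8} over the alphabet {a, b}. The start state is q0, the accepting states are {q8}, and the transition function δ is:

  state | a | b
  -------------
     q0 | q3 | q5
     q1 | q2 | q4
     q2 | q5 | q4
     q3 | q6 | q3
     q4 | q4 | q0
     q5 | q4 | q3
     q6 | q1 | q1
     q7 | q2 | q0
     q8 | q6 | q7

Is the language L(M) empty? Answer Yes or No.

The states reachable from the start state are {q0, q1, q2, q3, q4, q5, q6}.
None of the accepting states {q8} is reachable, so no string is accepted and L(M) = ∅.

Yes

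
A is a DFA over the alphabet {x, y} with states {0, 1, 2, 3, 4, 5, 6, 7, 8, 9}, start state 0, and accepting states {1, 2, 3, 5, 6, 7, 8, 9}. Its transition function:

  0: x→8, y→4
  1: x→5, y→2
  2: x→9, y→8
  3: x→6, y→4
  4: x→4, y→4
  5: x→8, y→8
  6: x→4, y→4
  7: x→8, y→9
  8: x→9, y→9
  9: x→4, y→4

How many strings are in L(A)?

The useful subgraph on states {0, 8, 9} is acyclic, so L(A) is finite; the longest accepting path visits 3 useful states, giving maximum string length 2.
Counting accepting paths from 0 by length: 1 of length 1, 2 of length 2. Total 3.

3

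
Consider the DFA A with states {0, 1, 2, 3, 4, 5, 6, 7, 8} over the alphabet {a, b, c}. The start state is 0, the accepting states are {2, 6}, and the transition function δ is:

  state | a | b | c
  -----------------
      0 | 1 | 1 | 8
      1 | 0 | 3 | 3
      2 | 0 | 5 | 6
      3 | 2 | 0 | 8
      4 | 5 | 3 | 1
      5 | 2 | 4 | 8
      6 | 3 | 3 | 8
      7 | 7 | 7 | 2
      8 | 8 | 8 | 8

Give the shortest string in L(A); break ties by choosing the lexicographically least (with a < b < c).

A breadth-first search from 0 reaches an accepting state first via the path 0 → 1 → 3 → 2 on input aba.
No string of length < 3 is accepted (BFS exhausts all shorter strings without reaching an accepting state), and aba is the lexicographically least accepting string of length 3.

aba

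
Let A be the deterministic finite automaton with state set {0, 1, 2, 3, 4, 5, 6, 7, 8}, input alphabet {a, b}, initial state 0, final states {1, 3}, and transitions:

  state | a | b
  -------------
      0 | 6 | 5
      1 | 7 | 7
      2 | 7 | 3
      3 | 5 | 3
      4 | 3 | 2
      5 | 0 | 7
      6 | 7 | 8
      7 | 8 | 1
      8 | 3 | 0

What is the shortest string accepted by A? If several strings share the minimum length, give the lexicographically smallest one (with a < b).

aab

A breadth-first search from 0 reaches an accepting state first via the path 0 → 6 → 7 → 1 on input aab.
No string of length < 3 is accepted (BFS exhausts all shorter strings without reaching an accepting state), and aab is the lexicographically least accepting string of length 3.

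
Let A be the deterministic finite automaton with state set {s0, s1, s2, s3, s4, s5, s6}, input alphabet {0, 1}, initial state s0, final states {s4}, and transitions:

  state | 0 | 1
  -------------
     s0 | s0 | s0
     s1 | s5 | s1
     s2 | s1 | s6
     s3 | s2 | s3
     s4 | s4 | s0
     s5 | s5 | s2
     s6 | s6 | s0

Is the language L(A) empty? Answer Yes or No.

Yes

The states reachable from the start state are {s0}.
None of the accepting states {s4} is reachable, so no string is accepted and L(A) = ∅.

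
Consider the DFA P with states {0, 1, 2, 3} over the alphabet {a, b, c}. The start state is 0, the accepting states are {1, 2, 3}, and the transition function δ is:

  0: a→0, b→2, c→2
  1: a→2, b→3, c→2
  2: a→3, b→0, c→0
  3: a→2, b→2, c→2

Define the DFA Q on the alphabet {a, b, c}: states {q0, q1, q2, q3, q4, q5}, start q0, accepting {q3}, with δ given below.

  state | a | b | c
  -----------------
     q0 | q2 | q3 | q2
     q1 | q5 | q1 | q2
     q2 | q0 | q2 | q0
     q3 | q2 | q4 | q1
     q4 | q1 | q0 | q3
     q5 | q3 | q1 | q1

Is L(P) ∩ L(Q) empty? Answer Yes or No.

The string b is accepted by both P and Q.
Hence L(P) ∩ L(Q) ≠ ∅.

No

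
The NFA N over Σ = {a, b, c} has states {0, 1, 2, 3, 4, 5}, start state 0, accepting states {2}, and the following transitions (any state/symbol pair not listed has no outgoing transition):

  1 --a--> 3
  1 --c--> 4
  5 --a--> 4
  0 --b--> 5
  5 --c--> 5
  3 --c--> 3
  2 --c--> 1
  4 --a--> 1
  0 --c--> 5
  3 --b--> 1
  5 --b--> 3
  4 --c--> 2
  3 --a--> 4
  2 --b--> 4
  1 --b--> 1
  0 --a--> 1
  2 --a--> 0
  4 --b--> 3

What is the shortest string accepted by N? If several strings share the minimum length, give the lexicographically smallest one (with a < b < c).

A breadth-first search from 0 reaches an accepting state first via the path 0 → 1 → 4 → 2 on input acc.
No string of length < 3 is accepted (BFS exhausts all shorter strings without reaching an accepting state), and acc is the lexicographically least accepting string of length 3.

acc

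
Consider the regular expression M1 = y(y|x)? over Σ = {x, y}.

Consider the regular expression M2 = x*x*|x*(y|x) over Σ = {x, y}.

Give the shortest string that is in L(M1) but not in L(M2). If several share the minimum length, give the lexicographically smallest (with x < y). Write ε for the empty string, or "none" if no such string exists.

yx

The string yx is accepted by M1 but not by M2.
No shorter string lies in the difference, and yx is the lexicographically first length-2 string in L(M1) \ L(M2).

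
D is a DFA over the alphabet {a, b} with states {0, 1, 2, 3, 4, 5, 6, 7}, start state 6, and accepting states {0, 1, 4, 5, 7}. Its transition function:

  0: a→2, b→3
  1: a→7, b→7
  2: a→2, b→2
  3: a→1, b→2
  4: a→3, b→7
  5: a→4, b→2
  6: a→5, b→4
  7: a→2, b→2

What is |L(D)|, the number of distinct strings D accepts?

11

The useful subgraph on states {1, 3, 4, 5, 6, 7} is acyclic, so L(D) is finite; the longest accepting path visits 6 useful states, giving maximum string length 5.
Counting accepting paths from 6 by length: 2 of length 1, 2 of length 2, 2 of length 3, 3 of length 4, 2 of length 5. Total 11.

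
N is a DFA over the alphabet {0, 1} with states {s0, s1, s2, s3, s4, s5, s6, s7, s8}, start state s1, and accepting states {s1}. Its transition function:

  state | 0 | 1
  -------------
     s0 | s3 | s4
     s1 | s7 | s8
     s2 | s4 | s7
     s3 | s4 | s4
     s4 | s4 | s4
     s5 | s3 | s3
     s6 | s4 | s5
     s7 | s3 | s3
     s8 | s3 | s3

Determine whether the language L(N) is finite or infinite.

finite

The useful states (reachable from s1 and able to reach an accepting state) are {s1}.
Restricted to these states the transition graph has no cycle, so every accepting path has bounded length and L is finite.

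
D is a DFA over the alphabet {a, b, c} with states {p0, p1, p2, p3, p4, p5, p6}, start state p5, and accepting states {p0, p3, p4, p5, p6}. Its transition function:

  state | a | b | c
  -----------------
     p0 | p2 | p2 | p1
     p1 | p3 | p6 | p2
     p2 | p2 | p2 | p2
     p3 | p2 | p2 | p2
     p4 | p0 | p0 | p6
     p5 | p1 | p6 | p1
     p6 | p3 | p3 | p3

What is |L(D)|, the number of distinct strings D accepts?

The useful subgraph on states {p1, p3, p5, p6} is acyclic, so L(D) is finite; the longest accepting path visits 4 useful states, giving maximum string length 3.
Counting accepting paths from p5 by length: 1 of length 0, 1 of length 1, 7 of length 2, 6 of length 3. Total 15.

15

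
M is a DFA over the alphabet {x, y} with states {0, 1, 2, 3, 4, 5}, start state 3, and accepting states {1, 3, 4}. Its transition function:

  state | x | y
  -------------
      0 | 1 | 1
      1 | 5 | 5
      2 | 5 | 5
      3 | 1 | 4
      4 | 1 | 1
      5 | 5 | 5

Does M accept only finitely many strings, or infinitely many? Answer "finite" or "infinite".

The useful states (reachable from 3 and able to reach an accepting state) are {1, 3, 4}.
Restricted to these states the transition graph has no cycle, so every accepting path has bounded length and L is finite.

finite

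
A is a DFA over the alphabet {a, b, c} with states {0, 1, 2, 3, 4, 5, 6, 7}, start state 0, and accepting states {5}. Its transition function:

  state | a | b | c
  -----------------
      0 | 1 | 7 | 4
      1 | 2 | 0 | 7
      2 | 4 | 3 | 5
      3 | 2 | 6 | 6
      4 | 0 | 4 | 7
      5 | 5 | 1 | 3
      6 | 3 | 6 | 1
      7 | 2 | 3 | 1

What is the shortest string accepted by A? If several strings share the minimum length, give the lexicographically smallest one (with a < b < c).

aac

A breadth-first search from 0 reaches an accepting state first via the path 0 → 1 → 2 → 5 on input aac.
No string of length < 3 is accepted (BFS exhausts all shorter strings without reaching an accepting state), and aac is the lexicographically least accepting string of length 3.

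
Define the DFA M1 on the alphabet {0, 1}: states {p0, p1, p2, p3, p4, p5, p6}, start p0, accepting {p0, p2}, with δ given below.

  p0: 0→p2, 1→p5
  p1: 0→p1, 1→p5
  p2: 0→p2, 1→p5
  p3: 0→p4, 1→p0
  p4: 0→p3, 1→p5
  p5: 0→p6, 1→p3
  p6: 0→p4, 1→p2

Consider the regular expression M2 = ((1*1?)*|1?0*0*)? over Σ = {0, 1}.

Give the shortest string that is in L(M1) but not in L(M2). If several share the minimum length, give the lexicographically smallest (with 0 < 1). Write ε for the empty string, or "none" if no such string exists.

101

The string 101 is accepted by M1 but not by M2.
No shorter string lies in the difference, and 101 is the lexicographically first length-3 string in L(M1) \ L(M2).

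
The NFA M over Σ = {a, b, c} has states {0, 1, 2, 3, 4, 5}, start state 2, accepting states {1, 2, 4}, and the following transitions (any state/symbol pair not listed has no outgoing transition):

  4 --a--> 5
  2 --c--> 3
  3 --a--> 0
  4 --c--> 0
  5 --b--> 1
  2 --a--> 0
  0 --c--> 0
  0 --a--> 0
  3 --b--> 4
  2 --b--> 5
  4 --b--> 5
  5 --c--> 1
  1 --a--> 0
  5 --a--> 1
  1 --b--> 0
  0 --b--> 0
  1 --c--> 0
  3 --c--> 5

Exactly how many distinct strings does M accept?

The useful subgraph on states {1, 2, 3, 4, 5} is acyclic, so L(M) is finite; the longest accepting path visits 5 useful states, giving maximum string length 4.
Counting accepting paths from 2 by length: 1 of length 0, 4 of length 2, 3 of length 3, 6 of length 4. Total 14.

14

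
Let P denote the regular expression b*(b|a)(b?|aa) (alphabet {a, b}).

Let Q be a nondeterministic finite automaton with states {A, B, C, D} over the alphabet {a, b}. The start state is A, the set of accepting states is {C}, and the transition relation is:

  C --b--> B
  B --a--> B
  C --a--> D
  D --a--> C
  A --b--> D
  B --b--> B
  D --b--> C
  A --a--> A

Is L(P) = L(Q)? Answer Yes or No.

No

The string a is accepted by P but rejected by Q.
So L(P) ≠ L(Q).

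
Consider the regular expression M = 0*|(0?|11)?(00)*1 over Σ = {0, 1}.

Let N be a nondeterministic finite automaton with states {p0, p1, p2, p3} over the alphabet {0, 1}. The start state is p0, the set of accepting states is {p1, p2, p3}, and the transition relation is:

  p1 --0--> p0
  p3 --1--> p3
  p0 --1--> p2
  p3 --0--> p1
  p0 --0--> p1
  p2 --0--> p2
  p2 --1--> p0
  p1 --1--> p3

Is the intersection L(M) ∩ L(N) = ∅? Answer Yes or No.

No

The string 0 is accepted by both M and N.
Hence L(M) ∩ L(N) ≠ ∅.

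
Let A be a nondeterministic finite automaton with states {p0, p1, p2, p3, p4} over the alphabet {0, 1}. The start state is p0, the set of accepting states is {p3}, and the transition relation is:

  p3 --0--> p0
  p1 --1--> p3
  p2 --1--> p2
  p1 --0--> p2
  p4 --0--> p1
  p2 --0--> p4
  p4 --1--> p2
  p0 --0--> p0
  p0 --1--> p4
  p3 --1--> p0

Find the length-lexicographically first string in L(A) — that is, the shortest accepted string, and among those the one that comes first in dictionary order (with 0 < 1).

101

A breadth-first search from p0 reaches an accepting state first via the path p0 → p4 → p1 → p3 on input 101.
No string of length < 3 is accepted (BFS exhausts all shorter strings without reaching an accepting state), and 101 is the lexicographically least accepting string of length 3.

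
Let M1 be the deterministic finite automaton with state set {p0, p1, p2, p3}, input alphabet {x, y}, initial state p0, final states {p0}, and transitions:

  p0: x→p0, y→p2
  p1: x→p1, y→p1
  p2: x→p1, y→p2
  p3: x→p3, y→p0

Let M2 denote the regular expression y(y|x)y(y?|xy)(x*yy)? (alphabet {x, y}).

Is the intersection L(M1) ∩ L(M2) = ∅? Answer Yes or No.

Yes

Converting the expression M2 to a DFA (subset construction, then merging equivalent states) gives the minimal DFA with states {r0, r1, r2, r3, r4, r5, r6, r7, r8, r9, r10}, start state r0, accepting states {r4, r6, r8, r10} and transitions r0: x→r1, y→r2; r1: x→r1, y→r1; r2: x→r3, y→r3; r3: x→r1, y→r4; r4: x→r5, y→r6; r5: x→r7, y→r6; r6: x→r7, y→r8; r7: x→r7, y→r9; r8: x→r1, y→r10; r9: x→r1, y→r10; r10: x→r1, y→r1.
Exploring the product automaton M1 × M2 from the start pair (p0, r0), following both machines on each input symbol, reaches 18 state pairs: (p0, r0), (p0, r1), (p2, r2), (p2, r1), (p1, r3), (p2, r3), (p1, r1), (p1, r4), (p2, r4), (p1, r5), (p1, r6), (p2, r6), (p1, r7), (p1, r8), (p2, r8), (p1, r9), (p1, r10), (p2, r10).
M1 accepts in {p0} and M2 accepts in {r4, r6, r8, r10}; no reachable pair has both components accepting, so no string drives both machines to acceptance simultaneously and L(M1) ∩ L(M2) = ∅.
So no string is accepted by both, and the intersection is empty.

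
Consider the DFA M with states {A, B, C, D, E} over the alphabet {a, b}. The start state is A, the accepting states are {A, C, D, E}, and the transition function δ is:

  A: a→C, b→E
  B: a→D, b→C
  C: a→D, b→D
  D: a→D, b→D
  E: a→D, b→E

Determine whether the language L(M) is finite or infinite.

infinite

State D is reachable from the start and can reach an accepting state, and it lies on the cycle D → D.
Traversing that cycle any number of times yields accepted strings of unbounded length, so the language is infinite.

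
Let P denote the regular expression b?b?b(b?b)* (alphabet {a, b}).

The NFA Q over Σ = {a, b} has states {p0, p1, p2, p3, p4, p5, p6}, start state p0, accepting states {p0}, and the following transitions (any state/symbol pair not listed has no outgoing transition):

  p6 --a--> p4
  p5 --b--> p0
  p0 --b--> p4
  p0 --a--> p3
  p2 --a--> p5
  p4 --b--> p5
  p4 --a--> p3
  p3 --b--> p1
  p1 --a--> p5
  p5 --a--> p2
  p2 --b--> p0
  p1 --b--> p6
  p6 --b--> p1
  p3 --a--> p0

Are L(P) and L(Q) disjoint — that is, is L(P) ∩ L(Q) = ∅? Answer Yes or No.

No

The string bbb is accepted by both P and Q.
Hence L(P) ∩ L(Q) ≠ ∅.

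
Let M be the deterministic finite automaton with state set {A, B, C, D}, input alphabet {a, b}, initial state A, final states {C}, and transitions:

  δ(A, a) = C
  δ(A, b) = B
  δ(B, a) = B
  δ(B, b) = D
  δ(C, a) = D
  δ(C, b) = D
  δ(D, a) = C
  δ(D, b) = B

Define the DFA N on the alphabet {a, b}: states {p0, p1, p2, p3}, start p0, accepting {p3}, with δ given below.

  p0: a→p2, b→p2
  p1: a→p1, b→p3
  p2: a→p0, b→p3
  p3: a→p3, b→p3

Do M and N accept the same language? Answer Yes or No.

The string a is accepted by M but rejected by N.
So L(M) ≠ L(N).

No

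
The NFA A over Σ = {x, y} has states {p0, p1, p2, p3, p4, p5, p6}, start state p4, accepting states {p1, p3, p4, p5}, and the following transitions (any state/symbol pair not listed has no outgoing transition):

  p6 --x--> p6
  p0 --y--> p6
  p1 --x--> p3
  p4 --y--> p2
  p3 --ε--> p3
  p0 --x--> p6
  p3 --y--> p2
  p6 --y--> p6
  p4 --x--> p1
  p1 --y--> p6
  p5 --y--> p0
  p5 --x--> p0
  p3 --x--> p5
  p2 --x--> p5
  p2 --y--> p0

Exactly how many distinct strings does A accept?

6

The useful subgraph on states {p1, p2, p3, p4, p5} is acyclic, so L(A) is finite; the longest accepting path visits 5 useful states, giving maximum string length 4.
Counting accepting paths from p4 by length: 1 of length 0, 1 of length 1, 2 of length 2, 1 of length 3, 1 of length 4. Total 6.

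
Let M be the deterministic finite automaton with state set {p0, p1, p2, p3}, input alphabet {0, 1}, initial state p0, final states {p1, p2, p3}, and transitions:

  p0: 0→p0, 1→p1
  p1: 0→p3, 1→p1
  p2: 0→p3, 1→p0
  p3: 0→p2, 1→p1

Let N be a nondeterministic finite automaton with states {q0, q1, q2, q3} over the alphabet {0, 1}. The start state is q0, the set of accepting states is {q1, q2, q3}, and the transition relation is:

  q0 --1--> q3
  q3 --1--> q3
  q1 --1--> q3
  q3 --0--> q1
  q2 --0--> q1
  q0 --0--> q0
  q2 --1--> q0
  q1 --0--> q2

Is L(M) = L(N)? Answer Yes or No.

Yes

Exploring the product automaton M × N from the start pair (p0, q0), following both machines on each input symbol, reaches 4 state pairs: (p0, q0), (p1, q3), (p3, q1), (p2, q2).
M accepts in {p1, p2, p3} and N accepts in {q1, q2, q3}. In every reachable pair the two components are either both accepting — (p1, q3), (p3, q1), (p2, q2) — or both non-accepting, so no string is accepted by exactly one of the machines: L(M) \ L(N) and L(N) \ L(M) are both empty.
Hence every string is accepted by M iff it is accepted by N, and the two languages coincide.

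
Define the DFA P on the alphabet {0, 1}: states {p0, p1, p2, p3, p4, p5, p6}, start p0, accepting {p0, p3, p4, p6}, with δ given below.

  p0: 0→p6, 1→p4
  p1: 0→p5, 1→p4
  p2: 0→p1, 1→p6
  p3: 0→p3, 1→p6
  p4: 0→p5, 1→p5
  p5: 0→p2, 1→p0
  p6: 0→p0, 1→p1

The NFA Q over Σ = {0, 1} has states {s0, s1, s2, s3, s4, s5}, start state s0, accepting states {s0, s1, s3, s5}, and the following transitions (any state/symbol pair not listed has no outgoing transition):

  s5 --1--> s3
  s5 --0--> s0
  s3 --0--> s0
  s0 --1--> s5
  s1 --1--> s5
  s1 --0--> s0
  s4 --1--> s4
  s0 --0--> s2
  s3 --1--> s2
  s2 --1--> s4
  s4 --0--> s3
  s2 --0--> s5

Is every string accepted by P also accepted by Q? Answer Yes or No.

The string 0 is in L(P) but not in L(Q).
So L(P) ⊄ L(Q).

No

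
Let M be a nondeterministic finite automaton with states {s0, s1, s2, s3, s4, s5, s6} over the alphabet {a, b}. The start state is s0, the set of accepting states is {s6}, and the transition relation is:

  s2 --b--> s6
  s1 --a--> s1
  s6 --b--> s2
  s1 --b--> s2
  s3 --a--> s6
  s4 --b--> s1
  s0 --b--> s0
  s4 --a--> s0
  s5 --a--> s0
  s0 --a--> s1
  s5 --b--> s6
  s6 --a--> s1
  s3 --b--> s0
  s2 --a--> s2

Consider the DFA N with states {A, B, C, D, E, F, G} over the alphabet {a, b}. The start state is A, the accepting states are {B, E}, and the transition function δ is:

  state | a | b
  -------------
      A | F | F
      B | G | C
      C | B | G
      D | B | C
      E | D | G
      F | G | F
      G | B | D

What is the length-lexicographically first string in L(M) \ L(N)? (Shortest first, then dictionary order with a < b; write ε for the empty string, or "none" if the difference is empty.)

abb

The string abb is accepted by M but not by N.
No shorter string lies in the difference, and abb is the lexicographically first length-3 string in L(M) \ L(N).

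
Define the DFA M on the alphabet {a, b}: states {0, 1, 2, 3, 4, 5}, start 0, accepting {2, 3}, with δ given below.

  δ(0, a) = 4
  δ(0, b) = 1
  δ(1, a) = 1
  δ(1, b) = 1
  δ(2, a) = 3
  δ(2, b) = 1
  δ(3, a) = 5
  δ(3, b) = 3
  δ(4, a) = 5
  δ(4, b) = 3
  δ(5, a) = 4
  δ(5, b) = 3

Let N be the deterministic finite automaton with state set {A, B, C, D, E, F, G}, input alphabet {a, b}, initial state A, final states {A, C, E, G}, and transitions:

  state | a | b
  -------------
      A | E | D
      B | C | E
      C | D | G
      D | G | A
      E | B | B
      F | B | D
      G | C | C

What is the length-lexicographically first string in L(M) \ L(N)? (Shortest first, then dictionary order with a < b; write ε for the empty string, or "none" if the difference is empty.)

The string ab is accepted by M but not by N.
No shorter string lies in the difference, and ab is the lexicographically first length-2 string in L(M) \ L(N).

ab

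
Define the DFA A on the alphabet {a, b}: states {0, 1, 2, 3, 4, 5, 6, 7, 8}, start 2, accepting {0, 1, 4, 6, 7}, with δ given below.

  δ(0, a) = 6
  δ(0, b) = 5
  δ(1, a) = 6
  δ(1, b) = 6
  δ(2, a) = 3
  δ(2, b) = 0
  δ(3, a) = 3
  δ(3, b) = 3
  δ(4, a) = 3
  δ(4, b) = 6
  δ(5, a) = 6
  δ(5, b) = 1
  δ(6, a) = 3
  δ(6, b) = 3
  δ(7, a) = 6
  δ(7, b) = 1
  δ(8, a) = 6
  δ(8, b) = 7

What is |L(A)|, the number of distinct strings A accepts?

The useful subgraph on states {0, 1, 2, 5, 6} is acyclic, so L(A) is finite; the longest accepting path visits 5 useful states, giving maximum string length 4.
Counting accepting paths from 2 by length: 1 of length 1, 1 of length 2, 2 of length 3, 2 of length 4. Total 6.

6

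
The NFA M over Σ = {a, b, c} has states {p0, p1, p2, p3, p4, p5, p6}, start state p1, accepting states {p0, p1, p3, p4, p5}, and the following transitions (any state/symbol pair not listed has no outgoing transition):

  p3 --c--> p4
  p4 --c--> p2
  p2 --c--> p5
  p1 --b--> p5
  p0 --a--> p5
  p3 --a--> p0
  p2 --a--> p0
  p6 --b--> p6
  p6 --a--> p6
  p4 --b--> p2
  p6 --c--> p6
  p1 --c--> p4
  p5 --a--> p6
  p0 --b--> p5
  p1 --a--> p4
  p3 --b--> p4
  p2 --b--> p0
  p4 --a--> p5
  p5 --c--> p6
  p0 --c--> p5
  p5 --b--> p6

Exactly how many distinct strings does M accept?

42

The useful subgraph on states {p0, p1, p2, p4, p5} is acyclic, so L(M) is finite; the longest accepting path visits 5 useful states, giving maximum string length 4.
Counting accepting paths from p1 by length: 1 of length 0, 3 of length 1, 2 of length 2, 12 of length 3, 24 of length 4. Total 42.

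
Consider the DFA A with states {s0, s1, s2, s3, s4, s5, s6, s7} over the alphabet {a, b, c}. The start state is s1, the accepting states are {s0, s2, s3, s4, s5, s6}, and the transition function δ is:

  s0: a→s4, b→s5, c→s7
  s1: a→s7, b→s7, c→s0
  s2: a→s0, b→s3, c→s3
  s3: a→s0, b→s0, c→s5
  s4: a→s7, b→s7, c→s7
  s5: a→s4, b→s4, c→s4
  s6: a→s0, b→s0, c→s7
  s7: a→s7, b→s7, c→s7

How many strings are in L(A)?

The useful subgraph on states {s0, s1, s4, s5} is acyclic, so L(A) is finite; the longest accepting path visits 4 useful states, giving maximum string length 3.
Counting accepting paths from s1 by length: 1 of length 1, 2 of length 2, 3 of length 3. Total 6.

6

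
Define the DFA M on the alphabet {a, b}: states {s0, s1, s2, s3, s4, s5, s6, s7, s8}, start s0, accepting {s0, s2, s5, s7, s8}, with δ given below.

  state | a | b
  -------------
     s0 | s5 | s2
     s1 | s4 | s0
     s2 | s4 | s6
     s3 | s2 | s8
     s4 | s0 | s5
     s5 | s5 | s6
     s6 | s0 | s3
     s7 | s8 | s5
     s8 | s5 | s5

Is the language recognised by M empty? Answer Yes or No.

No

The empty string ε is accepted: the run s0 ends in the accepting state s0.
Since at least one string is accepted, L(M) is not empty.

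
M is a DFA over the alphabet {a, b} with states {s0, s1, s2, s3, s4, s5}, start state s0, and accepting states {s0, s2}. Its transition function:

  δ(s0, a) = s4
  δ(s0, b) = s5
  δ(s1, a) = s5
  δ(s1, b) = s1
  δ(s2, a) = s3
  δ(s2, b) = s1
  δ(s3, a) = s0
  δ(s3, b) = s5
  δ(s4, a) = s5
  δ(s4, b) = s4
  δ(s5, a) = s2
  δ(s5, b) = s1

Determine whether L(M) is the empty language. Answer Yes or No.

The empty string ε is accepted: the run s0 ends in the accepting state s0.
Since at least one string is accepted, L(M) is not empty.

No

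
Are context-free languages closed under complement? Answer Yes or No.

No

CFLs are closed under union, so if they were also closed under complement they would be closed under intersection by De Morgan (L₁ ∩ L₂ is the complement of the union of the complements). But {aⁿbⁿcᵐ} ∩ {aᵐbⁿcⁿ} = {aⁿbⁿcⁿ} is not context-free although both operands are.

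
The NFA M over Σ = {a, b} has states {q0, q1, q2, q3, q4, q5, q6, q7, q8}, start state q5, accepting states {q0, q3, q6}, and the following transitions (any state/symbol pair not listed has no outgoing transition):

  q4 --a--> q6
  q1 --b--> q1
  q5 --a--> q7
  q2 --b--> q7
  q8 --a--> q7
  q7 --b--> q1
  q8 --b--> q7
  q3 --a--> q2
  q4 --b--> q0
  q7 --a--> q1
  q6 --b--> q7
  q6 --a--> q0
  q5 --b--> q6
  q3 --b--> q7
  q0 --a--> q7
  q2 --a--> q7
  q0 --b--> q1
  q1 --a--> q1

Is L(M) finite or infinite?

finite

The useful states (reachable from q5 and able to reach an accepting state) are {q0, q5, q6}.
Restricted to these states the transition graph has no cycle, so every accepting path has bounded length and L is finite.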